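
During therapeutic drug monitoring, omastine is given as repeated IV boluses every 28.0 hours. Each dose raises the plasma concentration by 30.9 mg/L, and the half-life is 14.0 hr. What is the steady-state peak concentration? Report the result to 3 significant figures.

k = ln 2 / 14.0 = 0.04951 hr⁻¹
Fraction remaining after one interval: e^(−kτ) = e^(−0.04951 × 28.0) = 0.2500
R = 1 / (1 − 0.2500) = 1.333
Css,max = 30.9 × 1.333 ≈ 41.2 mg/L

41.2 mg/L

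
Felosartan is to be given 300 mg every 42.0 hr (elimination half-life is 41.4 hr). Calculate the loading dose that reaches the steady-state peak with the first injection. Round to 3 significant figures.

k = ln 2 / 41.4 = 0.01674 hr⁻¹
Accumulation ratio R = 1 / (1 − e^(−kτ)) = 1 / (1 − e^(−0.01674×42.0)) = 1 / (1 − 0.4950) = 1.980
Loading dose = maintenance dose × R = 300 × 1.980 ≈ 594 mg

594 mg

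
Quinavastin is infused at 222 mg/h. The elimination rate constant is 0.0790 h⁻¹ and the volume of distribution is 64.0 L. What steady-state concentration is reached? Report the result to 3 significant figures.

CL = k · V = 0.0790 × 64.0 = 5.056 L/h
Css = rate / CL = 222 / 5.056 ≈ 43.9 mg/L

43.9 mg/L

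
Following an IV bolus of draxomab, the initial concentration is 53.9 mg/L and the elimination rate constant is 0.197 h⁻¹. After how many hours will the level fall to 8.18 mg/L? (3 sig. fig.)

C(t) = C₀ e^(−kt)  ⇒  t = ln(C₀/C) / k
t = ln(53.9/8.18) / 0.1970 = 1.885 / 0.1970 ≈ 9.57 hours

9.57 hours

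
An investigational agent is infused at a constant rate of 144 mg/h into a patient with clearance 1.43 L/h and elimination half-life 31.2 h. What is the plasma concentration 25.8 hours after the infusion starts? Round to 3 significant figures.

Css = rate / CL = 144 / 1.43 = 100.7 µg/mL
k = ln 2 / 31.2 = 0.02222 h⁻¹
C(t) = Css (1 − e^(−kt)) = 100.7 × (1 − e^(−0.5732)) = 100.7 × 0.4363 ≈ 43.9 µg/mL

43.9 µg/mL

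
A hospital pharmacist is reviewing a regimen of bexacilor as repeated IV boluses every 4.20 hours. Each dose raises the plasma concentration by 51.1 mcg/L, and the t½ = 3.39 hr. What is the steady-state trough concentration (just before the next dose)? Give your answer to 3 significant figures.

k = ln 2 / 3.39 = 0.2045 hr⁻¹
Fraction remaining after one interval: e^(−kτ) = e^(−0.2045 × 4.20) = 0.4237
R = 1 / (1 − 0.4237) = 1.735
Css,max = 51.1 × 1.735 = 88.67 mcg/L
Css,min = Css,max × e^(−kτ) = 88.67 × 0.4237 ≈ 37.6 mcg/L

37.6 mcg/L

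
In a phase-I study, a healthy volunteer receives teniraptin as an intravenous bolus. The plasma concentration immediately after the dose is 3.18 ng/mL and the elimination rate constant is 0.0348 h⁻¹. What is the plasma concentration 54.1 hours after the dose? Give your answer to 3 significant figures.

C(t) = C₀ e^(−kt) = 3.18 × e^(−0.03480 × 54.1) = 3.18 × e^(−1.883) = 3.18 × 0.1522 ≈ 0.484 ng/mL

0.484 ng/mL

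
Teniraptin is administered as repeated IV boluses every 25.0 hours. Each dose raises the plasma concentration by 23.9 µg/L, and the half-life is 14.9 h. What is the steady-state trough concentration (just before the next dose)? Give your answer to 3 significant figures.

k = ln 2 / 14.9 = 0.04652 h⁻¹
Fraction remaining after one interval: e^(−kτ) = e^(−0.04652 × 25.0) = 0.3125
R = 1 / (1 − 0.3125) = 1.455
Css,max = 23.9 × 1.455 = 34.77 µg/L
Css,min = Css,max × e^(−kτ) = 34.77 × 0.3125 ≈ 10.9 µg/L

10.9 µg/L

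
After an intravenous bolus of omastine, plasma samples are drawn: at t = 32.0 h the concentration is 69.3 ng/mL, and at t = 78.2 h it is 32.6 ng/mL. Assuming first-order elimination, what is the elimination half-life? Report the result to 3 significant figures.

k = ln(C₁/C₂) / (t₂ − t₁) = ln(69.3/32.6) / (78.2 − 32.0)
  = 0.7541 / 46.20 = 0.01632 h⁻¹
t½ = ln 2 / k = ln 2 / 0.01632 ≈ 42.5 hours

42.5 hours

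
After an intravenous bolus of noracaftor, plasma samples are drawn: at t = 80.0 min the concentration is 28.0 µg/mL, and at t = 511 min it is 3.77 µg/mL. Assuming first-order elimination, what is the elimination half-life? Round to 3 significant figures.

k = ln(C₁/C₂) / (t₂ − t₁) = ln(28.0/3.77) / (511 − 80.0)
  = 2.005 / 431.0 = 0.004652 min⁻¹
t½ = ln 2 / k = ln 2 / 0.004652 ≈ 149 minutes

149 minutes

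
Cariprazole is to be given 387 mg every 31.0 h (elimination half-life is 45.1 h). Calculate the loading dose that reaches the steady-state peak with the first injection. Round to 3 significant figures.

k = ln 2 / 45.1 = 0.01537 h⁻¹
Accumulation ratio R = 1 / (1 − e^(−kτ)) = 1 / (1 − e^(−0.01537×31.0)) = 1 / (1 − 0.6210) = 2.638
Loading dose = maintenance dose × R = 387 × 2.638 ≈ 1020 mg

1020 mg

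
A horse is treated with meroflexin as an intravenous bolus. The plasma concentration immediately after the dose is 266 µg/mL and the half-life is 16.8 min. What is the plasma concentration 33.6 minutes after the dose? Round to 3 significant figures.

k = ln 2 / 16.8 = 0.04126 min⁻¹
C(t) = C₀ e^(−kt) = 266 × e^(−0.04126 × 33.6) = 266 × e^(−1.386) = 266 × 0.2500 ≈ 66.5 µg/mL

66.5 µg/mL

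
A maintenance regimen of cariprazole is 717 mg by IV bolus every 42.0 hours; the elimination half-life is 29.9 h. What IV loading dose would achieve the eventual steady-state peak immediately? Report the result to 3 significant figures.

1150 mg

k = ln 2 / 29.9 = 0.02318 h⁻¹
Accumulation ratio R = 1 / (1 − e^(−kτ)) = 1 / (1 − e^(−0.02318×42.0)) = 1 / (1 − 0.3777) = 1.607
Loading dose = maintenance dose × R = 717 × 1.607 ≈ 1150 mg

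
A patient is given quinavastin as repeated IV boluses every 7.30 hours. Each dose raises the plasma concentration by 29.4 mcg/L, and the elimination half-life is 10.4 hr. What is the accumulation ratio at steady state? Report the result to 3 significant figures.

k = ln 2 / 10.4 = 0.06665 hr⁻¹
Fraction remaining after one interval: e^(−kτ) = e^(−0.06665 × 7.30) = 0.6148
R = 1 / (1 − 0.6148) = 1 / 0.3852 ≈ 2.60

2.60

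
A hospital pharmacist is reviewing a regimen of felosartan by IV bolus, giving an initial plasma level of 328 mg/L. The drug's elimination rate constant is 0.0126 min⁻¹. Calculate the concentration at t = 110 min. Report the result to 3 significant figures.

C(t) = C₀ e^(−kt) = 328 × e^(−0.01260 × 110) = 328 × e^(−1.386) = 328 × 0.2501 ≈ 82.0 mg/L

82.0 mg/L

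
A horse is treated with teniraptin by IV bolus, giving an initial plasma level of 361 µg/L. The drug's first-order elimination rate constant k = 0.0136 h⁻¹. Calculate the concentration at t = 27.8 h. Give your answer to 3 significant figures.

C(t) = C₀ e^(−kt) = 361 × e^(−0.01360 × 27.8) = 361 × e^(−0.3781) = 361 × 0.6852 ≈ 247 µg/L

247 µg/L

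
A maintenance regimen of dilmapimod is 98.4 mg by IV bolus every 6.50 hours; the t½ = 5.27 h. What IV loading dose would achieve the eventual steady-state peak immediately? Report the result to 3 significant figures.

k = ln 2 / 5.27 = 0.1315 h⁻¹
Accumulation ratio R = 1 / (1 − e^(−kτ)) = 1 / (1 − e^(−0.1315×6.50)) = 1 / (1 − 0.4253) = 1.740
Loading dose = maintenance dose × R = 98.4 × 1.740 ≈ 171 mg

171 mg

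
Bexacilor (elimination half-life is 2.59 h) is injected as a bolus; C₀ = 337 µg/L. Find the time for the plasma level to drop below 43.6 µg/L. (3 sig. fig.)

k = ln 2 / 2.59 = 0.2676 h⁻¹
C(t) = C₀ e^(−kt)  ⇒  t = ln(C₀/C) / k
t = ln(337/43.6) / 0.2676 = 2.045 / 0.2676 ≈ 7.64 hours

7.64 hours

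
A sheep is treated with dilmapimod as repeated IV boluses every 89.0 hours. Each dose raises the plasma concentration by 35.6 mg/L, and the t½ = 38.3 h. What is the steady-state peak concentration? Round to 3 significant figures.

44.5 mg/L

k = ln 2 / 38.3 = 0.01810 h⁻¹
Fraction remaining after one interval: e^(−kτ) = e^(−0.01810 × 89.0) = 0.1997
R = 1 / (1 − 0.1997) = 1.250
Css,max = 35.6 × 1.250 ≈ 44.5 mg/L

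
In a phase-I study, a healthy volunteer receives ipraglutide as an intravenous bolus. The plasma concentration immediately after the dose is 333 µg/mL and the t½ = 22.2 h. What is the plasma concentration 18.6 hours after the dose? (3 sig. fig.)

186 µg/mL

k = ln 2 / 22.2 = 0.03122 h⁻¹
C(t) = C₀ e^(−kt) = 333 × e^(−0.03122 × 18.6) = 333 × e^(−0.5807) = 333 × 0.5595 ≈ 186 µg/mL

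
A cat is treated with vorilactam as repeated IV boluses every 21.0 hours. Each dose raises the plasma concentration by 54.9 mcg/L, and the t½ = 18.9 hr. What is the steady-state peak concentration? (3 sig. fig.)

102 mcg/L

k = ln 2 / 18.9 = 0.03667 hr⁻¹
Fraction remaining after one interval: e^(−kτ) = e^(−0.03667 × 21.0) = 0.4629
R = 1 / (1 − 0.4629) = 1.862
Css,max = 54.9 × 1.862 ≈ 102 mcg/L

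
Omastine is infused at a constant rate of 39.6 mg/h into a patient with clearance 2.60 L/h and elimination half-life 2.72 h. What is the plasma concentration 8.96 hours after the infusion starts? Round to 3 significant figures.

13.7 µg/mL

Css = rate / CL = 39.6 / 2.60 = 15.23 µg/mL
k = ln 2 / 2.72 = 0.2548 h⁻¹
C(t) = Css (1 − e^(−kt)) = 15.23 × (1 − e^(−2.283)) = 15.23 × 0.8981 ≈ 13.7 µg/mL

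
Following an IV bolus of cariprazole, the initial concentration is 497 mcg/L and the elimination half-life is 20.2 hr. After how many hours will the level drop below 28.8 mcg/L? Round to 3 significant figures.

83.0 hours

k = ln 2 / 20.2 = 0.03431 hr⁻¹
C(t) = C₀ e^(−kt)  ⇒  t = ln(C₀/C) / k
t = ln(497/28.8) / 0.03431 = 2.848 / 0.03431 ≈ 83.0 hours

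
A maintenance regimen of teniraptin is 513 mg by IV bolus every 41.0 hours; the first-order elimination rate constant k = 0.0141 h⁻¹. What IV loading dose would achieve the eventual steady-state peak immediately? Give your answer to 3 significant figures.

Accumulation ratio R = 1 / (1 − e^(−kτ)) = 1 / (1 − e^(−0.01410×41.0)) = 1 / (1 − 0.5610) = 2.278
Loading dose = maintenance dose × R = 513 × 2.278 ≈ 1170 mg

1170 mg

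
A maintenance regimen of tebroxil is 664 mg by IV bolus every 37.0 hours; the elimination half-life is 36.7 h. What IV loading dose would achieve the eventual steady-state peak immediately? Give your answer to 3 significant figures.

1320 mg

k = ln 2 / 36.7 = 0.01889 h⁻¹
Accumulation ratio R = 1 / (1 − e^(−kτ)) = 1 / (1 − e^(−0.01889×37.0)) = 1 / (1 − 0.4972) = 1.989
Loading dose = maintenance dose × R = 664 × 1.989 ≈ 1320 mg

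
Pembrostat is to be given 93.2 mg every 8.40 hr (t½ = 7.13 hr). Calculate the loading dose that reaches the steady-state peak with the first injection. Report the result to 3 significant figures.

167 mg

k = ln 2 / 7.13 = 0.09722 hr⁻¹
Accumulation ratio R = 1 / (1 − e^(−kτ)) = 1 / (1 − e^(−0.09722×8.40)) = 1 / (1 − 0.4419) = 1.792
Loading dose = maintenance dose × R = 93.2 × 1.792 ≈ 167 mg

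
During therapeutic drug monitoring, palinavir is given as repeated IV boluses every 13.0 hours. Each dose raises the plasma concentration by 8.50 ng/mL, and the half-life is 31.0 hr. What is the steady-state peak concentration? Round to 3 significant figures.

33.7 ng/mL

k = ln 2 / 31.0 = 0.02236 hr⁻¹
Fraction remaining after one interval: e^(−kτ) = e^(−0.02236 × 13.0) = 0.7478
R = 1 / (1 − 0.7478) = 3.964
Css,max = 8.50 × 3.964 ≈ 33.7 ng/mL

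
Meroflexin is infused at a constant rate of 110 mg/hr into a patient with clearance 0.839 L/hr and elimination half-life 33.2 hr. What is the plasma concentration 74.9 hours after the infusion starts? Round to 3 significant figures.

Css = rate / CL = 110 / 0.839 = 131.1 mg/L
k = ln 2 / 33.2 = 0.02088 hr⁻¹
C(t) = Css (1 − e^(−kt)) = 131.1 × (1 − e^(−1.564)) = 131.1 × 0.7907 ≈ 104 mg/L

104 mg/L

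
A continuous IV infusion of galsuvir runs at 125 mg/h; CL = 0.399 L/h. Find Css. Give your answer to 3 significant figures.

313 mg/L

Css = infusion rate / CL = 125 / 0.399 ≈ 313 mg/L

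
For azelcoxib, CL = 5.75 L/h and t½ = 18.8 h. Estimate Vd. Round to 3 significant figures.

156 L

k = ln 2 / t½ = ln 2 / 18.8 = 0.03687 h⁻¹
V = CL / k = 5.75 / 0.03687 ≈ 156 L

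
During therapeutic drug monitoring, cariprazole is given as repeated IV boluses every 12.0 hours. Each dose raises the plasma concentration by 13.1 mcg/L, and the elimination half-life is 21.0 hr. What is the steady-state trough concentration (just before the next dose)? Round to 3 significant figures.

27.0 mcg/L

k = ln 2 / 21.0 = 0.03301 hr⁻¹
Fraction remaining after one interval: e^(−kτ) = e^(−0.03301 × 12.0) = 0.6730
R = 1 / (1 − 0.6730) = 3.058
Css,max = 13.1 × 3.058 = 40.06 mcg/L
Css,min = Css,max × e^(−kτ) = 40.06 × 0.6730 ≈ 27.0 mcg/L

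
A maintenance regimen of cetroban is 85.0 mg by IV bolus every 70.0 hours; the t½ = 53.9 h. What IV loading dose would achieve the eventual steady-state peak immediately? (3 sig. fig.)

k = ln 2 / 53.9 = 0.01286 h⁻¹
Accumulation ratio R = 1 / (1 − e^(−kτ)) = 1 / (1 − e^(−0.01286×70.0)) = 1 / (1 − 0.4065) = 1.685
Loading dose = maintenance dose × R = 85.0 × 1.685 ≈ 143 mg

143 mg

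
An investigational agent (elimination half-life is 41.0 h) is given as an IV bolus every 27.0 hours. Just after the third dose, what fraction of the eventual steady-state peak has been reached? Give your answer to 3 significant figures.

k = ln 2 / 41.0 = 0.01691 h⁻¹
f_n = 1 − e^(−nkτ) = 1 − e^(−3 × 0.01691 × 27.0) = 1 − e^(−1.369) = 1 − 0.2543 ≈ 0.746

0.746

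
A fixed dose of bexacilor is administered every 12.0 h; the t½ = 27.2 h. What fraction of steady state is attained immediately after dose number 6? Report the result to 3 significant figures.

k = ln 2 / 27.2 = 0.02548 h⁻¹
f_n = 1 − e^(−nkτ) = 1 − e^(−6 × 0.02548 × 12.0) = 1 − e^(−1.835) = 1 − 0.1596 ≈ 0.840

0.840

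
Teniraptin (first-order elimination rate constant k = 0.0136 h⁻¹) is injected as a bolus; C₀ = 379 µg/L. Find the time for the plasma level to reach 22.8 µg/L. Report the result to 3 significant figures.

207 hours

C(t) = C₀ e^(−kt)  ⇒  t = ln(C₀/C) / k
t = ln(379/22.8) / 0.01360 = 2.811 / 0.01360 ≈ 207 hours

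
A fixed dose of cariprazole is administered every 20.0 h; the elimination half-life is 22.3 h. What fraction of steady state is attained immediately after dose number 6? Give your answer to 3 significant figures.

0.976

k = ln 2 / 22.3 = 0.03108 h⁻¹
f_n = 1 − e^(−nkτ) = 1 − e^(−6 × 0.03108 × 20.0) = 1 − e^(−3.730) = 1 − 0.02399 ≈ 0.976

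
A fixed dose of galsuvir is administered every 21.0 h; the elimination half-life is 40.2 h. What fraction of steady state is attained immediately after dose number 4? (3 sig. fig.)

k = ln 2 / 40.2 = 0.01724 h⁻¹
f_n = 1 − e^(−nkτ) = 1 − e^(−4 × 0.01724 × 21.0) = 1 − e^(−1.448) = 1 − 0.2350 ≈ 0.765

0.765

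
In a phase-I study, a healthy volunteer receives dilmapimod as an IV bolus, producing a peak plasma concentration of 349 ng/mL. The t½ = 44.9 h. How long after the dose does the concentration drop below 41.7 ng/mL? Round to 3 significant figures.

k = ln 2 / 44.9 = 0.01544 h⁻¹
C(t) = C₀ e^(−kt)  ⇒  t = ln(C₀/C) / k
t = ln(349/41.7) / 0.01544 = 2.125 / 0.01544 ≈ 138 hours

138 hours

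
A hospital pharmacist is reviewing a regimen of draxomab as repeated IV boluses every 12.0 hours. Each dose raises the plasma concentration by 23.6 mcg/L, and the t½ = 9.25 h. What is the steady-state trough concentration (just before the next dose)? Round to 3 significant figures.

16.2 mcg/L

k = ln 2 / 9.25 = 0.07493 h⁻¹
Fraction remaining after one interval: e^(−kτ) = e^(−0.07493 × 12.0) = 0.4069
R = 1 / (1 − 0.4069) = 1.686
Css,max = 23.6 × 1.686 = 39.79 mcg/L
Css,min = Css,max × e^(−kτ) = 39.79 × 0.4069 ≈ 16.2 mcg/L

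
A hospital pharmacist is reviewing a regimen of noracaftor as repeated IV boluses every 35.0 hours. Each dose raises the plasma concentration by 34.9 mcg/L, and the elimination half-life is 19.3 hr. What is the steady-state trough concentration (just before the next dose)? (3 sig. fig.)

13.9 mcg/L

k = ln 2 / 19.3 = 0.03591 hr⁻¹
Fraction remaining after one interval: e^(−kτ) = e^(−0.03591 × 35.0) = 0.2845
R = 1 / (1 − 0.2845) = 1.398
Css,max = 34.9 × 1.398 = 48.78 mcg/L
Css,min = Css,max × e^(−kτ) = 48.78 × 0.2845 ≈ 13.9 mcg/L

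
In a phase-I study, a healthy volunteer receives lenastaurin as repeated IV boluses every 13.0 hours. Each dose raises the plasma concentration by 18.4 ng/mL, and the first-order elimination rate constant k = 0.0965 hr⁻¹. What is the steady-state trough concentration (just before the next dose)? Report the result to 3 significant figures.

7.34 ng/mL

Fraction remaining after one interval: e^(−kτ) = e^(−0.09650 × 13.0) = 0.2852
R = 1 / (1 − 0.2852) = 1.399
Css,max = 18.4 × 1.399 = 25.74 ng/mL
Css,min = Css,max × e^(−kτ) = 25.74 × 0.2852 ≈ 7.34 ng/mL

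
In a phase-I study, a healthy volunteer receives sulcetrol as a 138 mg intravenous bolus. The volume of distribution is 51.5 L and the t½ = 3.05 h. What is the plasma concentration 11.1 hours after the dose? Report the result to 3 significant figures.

C₀ = dose / V = 138 / 51.5 = 2.680 mg/L
k = ln 2 / 3.05 = 0.2273 h⁻¹
C(t) = C₀ e^(−kt) = 2.680 × e^(−0.2273 × 11.1) = 2.680 × e^(−2.523) = 2.680 × 0.08025 ≈ 0.215 mg/L

0.215 mg/L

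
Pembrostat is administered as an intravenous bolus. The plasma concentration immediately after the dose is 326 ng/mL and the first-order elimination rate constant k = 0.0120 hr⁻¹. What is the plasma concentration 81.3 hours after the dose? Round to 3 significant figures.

123 ng/mL

C(t) = C₀ e^(−kt) = 326 × e^(−0.01200 × 81.3) = 326 × e^(−0.9756) = 326 × 0.3770 ≈ 123 ng/mL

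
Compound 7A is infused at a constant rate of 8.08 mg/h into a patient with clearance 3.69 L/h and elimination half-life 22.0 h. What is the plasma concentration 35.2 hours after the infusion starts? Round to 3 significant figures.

Css = rate / CL = 8.08 / 3.69 = 2.190 mg/L
k = ln 2 / 22.0 = 0.03151 h⁻¹
C(t) = Css (1 − e^(−kt)) = 2.190 × (1 − e^(−1.109)) = 2.190 × 0.6701 ≈ 1.47 mg/L

1.47 mg/L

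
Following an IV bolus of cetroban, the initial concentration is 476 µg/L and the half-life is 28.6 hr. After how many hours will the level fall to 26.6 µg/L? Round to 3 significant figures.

k = ln 2 / 28.6 = 0.02424 hr⁻¹
C(t) = C₀ e^(−kt)  ⇒  t = ln(C₀/C) / k
t = ln(476/26.6) / 0.02424 = 2.885 / 0.02424 ≈ 119 hours

119 hours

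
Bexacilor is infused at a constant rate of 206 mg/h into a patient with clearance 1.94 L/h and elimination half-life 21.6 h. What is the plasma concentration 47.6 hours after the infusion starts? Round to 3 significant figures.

83.1 mg/L

Css = rate / CL = 206 / 1.94 = 106.2 mg/L
k = ln 2 / 21.6 = 0.03209 h⁻¹
C(t) = Css (1 − e^(−kt)) = 106.2 × (1 − e^(−1.527)) = 106.2 × 0.7829 ≈ 83.1 mg/L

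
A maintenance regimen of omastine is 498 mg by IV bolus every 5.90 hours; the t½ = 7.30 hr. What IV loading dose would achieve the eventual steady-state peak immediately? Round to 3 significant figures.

1160 mg

k = ln 2 / 7.30 = 0.09495 hr⁻¹
Accumulation ratio R = 1 / (1 − e^(−kτ)) = 1 / (1 − e^(−0.09495×5.90)) = 1 / (1 − 0.5711) = 2.331
Loading dose = maintenance dose × R = 498 × 2.331 ≈ 1160 mg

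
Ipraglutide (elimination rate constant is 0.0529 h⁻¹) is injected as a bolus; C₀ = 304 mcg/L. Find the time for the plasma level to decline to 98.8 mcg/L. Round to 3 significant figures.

21.2 hours

C(t) = C₀ e^(−kt)  ⇒  t = ln(C₀/C) / k
t = ln(304/98.8) / 0.05290 = 1.124 / 0.05290 ≈ 21.2 hours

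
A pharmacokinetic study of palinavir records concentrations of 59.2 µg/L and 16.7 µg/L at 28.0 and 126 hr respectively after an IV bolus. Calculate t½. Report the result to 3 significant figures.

k = ln(C₁/C₂) / (t₂ − t₁) = ln(59.2/16.7) / (126 − 28.0)
  = 1.266 / 98.00 = 0.01291 hr⁻¹
t½ = ln 2 / k = ln 2 / 0.01291 ≈ 53.7 hours

53.7 hours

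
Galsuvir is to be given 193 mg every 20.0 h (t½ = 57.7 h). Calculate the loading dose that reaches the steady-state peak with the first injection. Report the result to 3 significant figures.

k = ln 2 / 57.7 = 0.01201 h⁻¹
Accumulation ratio R = 1 / (1 − e^(−kτ)) = 1 / (1 − e^(−0.01201×20.0)) = 1 / (1 − 0.7864) = 4.682
Loading dose = maintenance dose × R = 193 × 4.682 ≈ 904 mg

904 mg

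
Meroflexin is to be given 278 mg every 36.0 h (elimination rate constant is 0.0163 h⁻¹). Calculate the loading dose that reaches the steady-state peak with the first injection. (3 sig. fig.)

626 mg

Accumulation ratio R = 1 / (1 − e^(−kτ)) = 1 / (1 − e^(−0.01630×36.0)) = 1 / (1 − 0.5561) = 2.253
Loading dose = maintenance dose × R = 278 × 2.253 ≈ 626 mg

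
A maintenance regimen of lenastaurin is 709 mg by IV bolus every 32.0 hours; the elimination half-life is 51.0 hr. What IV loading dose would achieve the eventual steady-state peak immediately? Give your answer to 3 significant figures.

2010 mg

k = ln 2 / 51.0 = 0.01359 hr⁻¹
Accumulation ratio R = 1 / (1 − e^(−kτ)) = 1 / (1 − e^(−0.01359×32.0)) = 1 / (1 − 0.6473) = 2.835
Loading dose = maintenance dose × R = 709 × 2.835 ≈ 2010 mg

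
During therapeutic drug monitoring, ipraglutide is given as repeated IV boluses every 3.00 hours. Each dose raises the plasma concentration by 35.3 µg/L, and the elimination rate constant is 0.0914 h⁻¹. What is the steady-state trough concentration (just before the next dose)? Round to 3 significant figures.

Fraction remaining after one interval: e^(−kτ) = e^(−0.09140 × 3.00) = 0.7602
R = 1 / (1 − 0.7602) = 4.170
Css,max = 35.3 × 4.170 = 147.2 µg/L
Css,min = Css,max × e^(−kτ) = 147.2 × 0.7602 ≈ 112 µg/L

112 µg/L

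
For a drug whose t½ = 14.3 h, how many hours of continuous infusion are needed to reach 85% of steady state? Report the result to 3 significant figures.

k = ln 2 / 14.3 = 0.04847 h⁻¹
f = 1 − e^(−kt)  ⇒  t = −ln(1 − f) / k
t = −ln(1 − 0.85) / 0.04847 = 1.897 / 0.04847 ≈ 39.1 hours

39.1 hours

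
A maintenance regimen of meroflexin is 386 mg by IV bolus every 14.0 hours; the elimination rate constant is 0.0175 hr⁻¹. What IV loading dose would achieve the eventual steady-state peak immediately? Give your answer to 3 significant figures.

1780 mg

Accumulation ratio R = 1 / (1 − e^(−kτ)) = 1 / (1 − e^(−0.01750×14.0)) = 1 / (1 − 0.7827) = 4.602
Loading dose = maintenance dose × R = 386 × 4.602 ≈ 1780 mg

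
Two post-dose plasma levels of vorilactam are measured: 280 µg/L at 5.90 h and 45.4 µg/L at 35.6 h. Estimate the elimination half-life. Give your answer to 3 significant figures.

k = ln(C₁/C₂) / (t₂ − t₁) = ln(280/45.4) / (35.6 − 5.90)
  = 1.819 / 29.70 = 0.06126 h⁻¹
t½ = ln 2 / k = ln 2 / 0.06126 ≈ 11.3 hours

11.3 hours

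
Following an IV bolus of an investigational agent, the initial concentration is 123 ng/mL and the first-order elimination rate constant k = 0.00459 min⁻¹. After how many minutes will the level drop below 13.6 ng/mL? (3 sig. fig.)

C(t) = C₀ e^(−kt)  ⇒  t = ln(C₀/C) / k
t = ln(123/13.6) / 0.004590 = 2.202 / 0.004590 ≈ 480 minutes

480 minutes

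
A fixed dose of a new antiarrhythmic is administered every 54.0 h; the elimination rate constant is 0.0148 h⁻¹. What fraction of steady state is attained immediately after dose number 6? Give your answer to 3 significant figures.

f_n = 1 − e^(−nkτ) = 1 − e^(−6 × 0.01480 × 54.0) = 1 − e^(−4.795) = 1 − 0.008269 ≈ 0.992

0.992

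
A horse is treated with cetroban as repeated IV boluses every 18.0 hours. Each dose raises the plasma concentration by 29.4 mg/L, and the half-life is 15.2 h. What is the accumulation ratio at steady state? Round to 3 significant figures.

1.79

k = ln 2 / 15.2 = 0.04560 h⁻¹
Fraction remaining after one interval: e^(−kτ) = e^(−0.04560 × 18.0) = 0.4401
R = 1 / (1 − 0.4401) = 1 / 0.5599 ≈ 1.79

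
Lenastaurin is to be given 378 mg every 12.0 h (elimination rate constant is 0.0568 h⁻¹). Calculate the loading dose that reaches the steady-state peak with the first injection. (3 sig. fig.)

Accumulation ratio R = 1 / (1 − e^(−kτ)) = 1 / (1 − e^(−0.05680×12.0)) = 1 / (1 − 0.5058) = 2.024
Loading dose = maintenance dose × R = 378 × 2.024 ≈ 765 mg

765 mg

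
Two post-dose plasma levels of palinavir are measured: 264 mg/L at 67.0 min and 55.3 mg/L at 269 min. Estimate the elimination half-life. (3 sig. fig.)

89.6 minutes

k = ln(C₁/C₂) / (t₂ − t₁) = ln(264/55.3) / (269 − 67.0)
  = 1.563 / 202.0 = 0.007738 min⁻¹
t½ = ln 2 / k = ln 2 / 0.007738 ≈ 89.6 minutes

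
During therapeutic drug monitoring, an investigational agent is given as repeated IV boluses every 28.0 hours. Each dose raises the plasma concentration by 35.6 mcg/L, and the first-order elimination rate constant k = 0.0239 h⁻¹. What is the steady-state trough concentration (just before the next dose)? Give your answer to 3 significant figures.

37.4 mcg/L

Fraction remaining after one interval: e^(−kτ) = e^(−0.02390 × 28.0) = 0.5121
R = 1 / (1 − 0.5121) = 2.050
Css,max = 35.6 × 2.050 = 72.97 mcg/L
Css,min = Css,max × e^(−kτ) = 72.97 × 0.5121 ≈ 37.4 mcg/L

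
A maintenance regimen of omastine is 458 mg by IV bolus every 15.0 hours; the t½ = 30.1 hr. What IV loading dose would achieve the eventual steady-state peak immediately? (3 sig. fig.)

1570 mg

k = ln 2 / 30.1 = 0.02303 hr⁻¹
Accumulation ratio R = 1 / (1 − e^(−kτ)) = 1 / (1 − e^(−0.02303×15.0)) = 1 / (1 − 0.7079) = 3.424
Loading dose = maintenance dose × R = 458 × 3.424 ≈ 1570 mg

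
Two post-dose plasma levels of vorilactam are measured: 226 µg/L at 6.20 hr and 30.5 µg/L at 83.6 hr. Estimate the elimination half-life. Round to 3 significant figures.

k = ln(C₁/C₂) / (t₂ − t₁) = ln(226/30.5) / (83.6 − 6.20)
  = 2.003 / 77.40 = 0.02588 hr⁻¹
t½ = ln 2 / k = ln 2 / 0.02588 ≈ 26.8 hours

26.8 hours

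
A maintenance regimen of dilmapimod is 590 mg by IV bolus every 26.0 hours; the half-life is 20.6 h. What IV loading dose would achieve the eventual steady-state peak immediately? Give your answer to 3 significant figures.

1010 mg

k = ln 2 / 20.6 = 0.03365 h⁻¹
Accumulation ratio R = 1 / (1 − e^(−kτ)) = 1 / (1 − e^(−0.03365×26.0)) = 1 / (1 − 0.4169) = 1.715
Loading dose = maintenance dose × R = 590 × 1.715 ≈ 1010 mg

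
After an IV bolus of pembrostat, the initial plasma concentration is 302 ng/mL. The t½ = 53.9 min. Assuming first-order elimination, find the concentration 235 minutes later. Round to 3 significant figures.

14.7 ng/mL

k = ln 2 / 53.9 = 0.01286 min⁻¹
235 min is 4.360 half-lives, so C = 302 × (1/2)^4.360 = 302 × 0.04870 ≈ 14.7 ng/mL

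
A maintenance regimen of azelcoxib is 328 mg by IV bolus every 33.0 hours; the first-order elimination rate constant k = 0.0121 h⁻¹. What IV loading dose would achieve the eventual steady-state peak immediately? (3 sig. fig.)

996 mg

Accumulation ratio R = 1 / (1 − e^(−kτ)) = 1 / (1 − e^(−0.01210×33.0)) = 1 / (1 − 0.6708) = 3.038
Loading dose = maintenance dose × R = 328 × 3.038 ≈ 996 mg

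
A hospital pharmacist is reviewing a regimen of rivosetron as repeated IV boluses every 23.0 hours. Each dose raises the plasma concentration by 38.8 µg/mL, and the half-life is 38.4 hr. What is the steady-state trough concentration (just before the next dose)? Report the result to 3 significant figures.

75.4 µg/mL

k = ln 2 / 38.4 = 0.01805 hr⁻¹
Fraction remaining after one interval: e^(−kτ) = e^(−0.01805 × 23.0) = 0.6602
R = 1 / (1 − 0.6602) = 2.943
Css,max = 38.8 × 2.943 = 114.2 µg/mL
Css,min = Css,max × e^(−kτ) = 114.2 × 0.6602 ≈ 75.4 µg/mL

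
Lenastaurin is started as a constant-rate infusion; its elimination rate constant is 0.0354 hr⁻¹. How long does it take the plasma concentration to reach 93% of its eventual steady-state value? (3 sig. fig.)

75.1 hours

f = 1 − e^(−kt)  ⇒  t = −ln(1 − f) / k
t = −ln(1 − 0.93) / 0.03540 = 2.659 / 0.03540 ≈ 75.1 hours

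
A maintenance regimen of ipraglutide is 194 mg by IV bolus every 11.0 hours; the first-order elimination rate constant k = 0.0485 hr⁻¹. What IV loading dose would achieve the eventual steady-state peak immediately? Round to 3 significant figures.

469 mg

Accumulation ratio R = 1 / (1 − e^(−kτ)) = 1 / (1 − e^(−0.04850×11.0)) = 1 / (1 − 0.5865) = 2.419
Loading dose = maintenance dose × R = 194 × 2.419 ≈ 469 mg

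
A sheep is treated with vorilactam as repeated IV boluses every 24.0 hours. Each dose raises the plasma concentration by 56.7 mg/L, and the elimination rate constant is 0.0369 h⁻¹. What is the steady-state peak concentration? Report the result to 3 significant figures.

96.5 mg/L

Fraction remaining after one interval: e^(−kτ) = e^(−0.03690 × 24.0) = 0.4125
R = 1 / (1 − 0.4125) = 1.702
Css,max = 56.7 × 1.702 ≈ 96.5 mg/L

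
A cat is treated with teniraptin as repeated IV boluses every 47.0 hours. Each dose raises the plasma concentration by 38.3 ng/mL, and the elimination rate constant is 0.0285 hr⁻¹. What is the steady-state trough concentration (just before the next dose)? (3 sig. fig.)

13.6 ng/mL

Fraction remaining after one interval: e^(−kτ) = e^(−0.02850 × 47.0) = 0.2620
R = 1 / (1 − 0.2620) = 1.355
Css,max = 38.3 × 1.355 = 51.90 ng/mL
Css,min = Css,max × e^(−kτ) = 51.90 × 0.2620 ≈ 13.6 ng/mL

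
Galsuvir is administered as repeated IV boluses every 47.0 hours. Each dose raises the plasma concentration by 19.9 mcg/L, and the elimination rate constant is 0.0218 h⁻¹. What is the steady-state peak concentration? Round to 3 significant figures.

Fraction remaining after one interval: e^(−kτ) = e^(−0.02180 × 47.0) = 0.3589
R = 1 / (1 − 0.3589) = 1.560
Css,max = 19.9 × 1.560 ≈ 31.0 mcg/L

31.0 mcg/L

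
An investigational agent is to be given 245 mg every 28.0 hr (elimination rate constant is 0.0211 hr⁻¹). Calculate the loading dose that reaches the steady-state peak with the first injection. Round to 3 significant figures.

549 mg

Accumulation ratio R = 1 / (1 − e^(−kτ)) = 1 / (1 − e^(−0.02110×28.0)) = 1 / (1 − 0.5539) = 2.242
Loading dose = maintenance dose × R = 245 × 2.242 ≈ 549 mg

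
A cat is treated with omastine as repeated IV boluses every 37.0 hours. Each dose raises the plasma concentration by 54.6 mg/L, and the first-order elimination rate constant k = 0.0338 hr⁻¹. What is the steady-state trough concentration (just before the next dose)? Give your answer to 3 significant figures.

Fraction remaining after one interval: e^(−kτ) = e^(−0.03380 × 37.0) = 0.2863
R = 1 / (1 − 0.2863) = 1.401
Css,max = 54.6 × 1.401 = 76.51 mg/L
Css,min = Css,max × e^(−kτ) = 76.51 × 0.2863 ≈ 21.9 mg/L

21.9 mg/L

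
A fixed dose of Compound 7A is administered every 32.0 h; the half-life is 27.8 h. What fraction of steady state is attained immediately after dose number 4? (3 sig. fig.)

0.959

k = ln 2 / 27.8 = 0.02493 h⁻¹
f_n = 1 − e^(−nkτ) = 1 − e^(−4 × 0.02493 × 32.0) = 1 − e^(−3.191) = 1 − 0.04111 ≈ 0.959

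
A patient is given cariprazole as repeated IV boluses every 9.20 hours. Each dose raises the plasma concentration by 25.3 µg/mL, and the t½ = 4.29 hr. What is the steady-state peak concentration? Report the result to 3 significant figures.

k = ln 2 / 4.29 = 0.1616 hr⁻¹
Fraction remaining after one interval: e^(−kτ) = e^(−0.1616 × 9.20) = 0.2262
R = 1 / (1 − 0.2262) = 1.292
Css,max = 25.3 × 1.292 ≈ 32.7 µg/mL

32.7 µg/mL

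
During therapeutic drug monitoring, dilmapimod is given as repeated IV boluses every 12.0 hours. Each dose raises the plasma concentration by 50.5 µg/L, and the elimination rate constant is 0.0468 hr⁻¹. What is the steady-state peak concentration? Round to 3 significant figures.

Fraction remaining after one interval: e^(−kτ) = e^(−0.04680 × 12.0) = 0.5703
R = 1 / (1 − 0.5703) = 2.327
Css,max = 50.5 × 2.327 ≈ 118 µg/L

118 µg/L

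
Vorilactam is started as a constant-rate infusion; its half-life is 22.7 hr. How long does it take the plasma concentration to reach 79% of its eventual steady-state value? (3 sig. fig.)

k = ln 2 / 22.7 = 0.03054 hr⁻¹
f = 1 − e^(−kt)  ⇒  t = −ln(1 − f) / k
t = −ln(1 − 0.79) / 0.03054 = 1.561 / 0.03054 ≈ 51.1 hours

51.1 hours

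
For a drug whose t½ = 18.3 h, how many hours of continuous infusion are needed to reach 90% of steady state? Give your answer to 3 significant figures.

60.8 hours

k = ln 2 / 18.3 = 0.03788 h⁻¹
f = 1 − e^(−kt)  ⇒  t = −ln(1 − f) / k
t = −ln(1 − 0.9) / 0.03788 = 2.303 / 0.03788 ≈ 60.8 hours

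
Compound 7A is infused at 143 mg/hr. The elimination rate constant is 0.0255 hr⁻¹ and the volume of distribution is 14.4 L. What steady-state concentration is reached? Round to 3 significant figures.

CL = k · V = 0.0255 × 14.4 = 0.3672 L/hr
Css = rate / CL = 143 / 0.3672 ≈ 389 mg/L

389 mg/L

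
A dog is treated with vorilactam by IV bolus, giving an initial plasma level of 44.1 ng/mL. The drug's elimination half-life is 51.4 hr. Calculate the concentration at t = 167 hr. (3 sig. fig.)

4.64 ng/mL

k = ln 2 / 51.4 = 0.01349 hr⁻¹
167 hr is 3.249 half-lives, so C = 44.1 × (1/2)^3.249 = 44.1 × 0.1052 ≈ 4.64 ng/mL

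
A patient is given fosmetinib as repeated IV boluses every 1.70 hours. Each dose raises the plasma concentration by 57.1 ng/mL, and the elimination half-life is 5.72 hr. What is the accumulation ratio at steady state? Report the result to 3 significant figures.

k = ln 2 / 5.72 = 0.1212 hr⁻¹
Fraction remaining after one interval: e^(−kτ) = e^(−0.1212 × 1.70) = 0.8138
R = 1 / (1 − 0.8138) = 1 / 0.1862 ≈ 5.37

5.37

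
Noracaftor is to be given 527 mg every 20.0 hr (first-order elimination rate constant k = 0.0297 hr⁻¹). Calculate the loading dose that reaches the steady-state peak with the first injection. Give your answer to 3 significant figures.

Accumulation ratio R = 1 / (1 − e^(−kτ)) = 1 / (1 − e^(−0.02970×20.0)) = 1 / (1 − 0.5521) = 2.233
Loading dose = maintenance dose × R = 527 × 2.233 ≈ 1180 mg

1180 mg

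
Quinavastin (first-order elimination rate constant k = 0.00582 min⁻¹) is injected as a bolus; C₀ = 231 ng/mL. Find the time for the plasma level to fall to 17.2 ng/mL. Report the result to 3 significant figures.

C(t) = C₀ e^(−kt)  ⇒  t = ln(C₀/C) / k
t = ln(231/17.2) / 0.005820 = 2.598 / 0.005820 ≈ 446 minutes

446 minutes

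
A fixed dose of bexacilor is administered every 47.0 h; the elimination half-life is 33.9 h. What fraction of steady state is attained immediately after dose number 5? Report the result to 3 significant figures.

0.992

k = ln 2 / 33.9 = 0.02045 h⁻¹
f_n = 1 − e^(−nkτ) = 1 − e^(−5 × 0.02045 × 47.0) = 1 − e^(−4.805) = 1 − 0.008189 ≈ 0.992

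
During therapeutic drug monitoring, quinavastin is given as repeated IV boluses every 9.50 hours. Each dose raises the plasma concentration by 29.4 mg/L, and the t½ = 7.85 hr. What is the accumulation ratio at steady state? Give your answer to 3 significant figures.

1.76

k = ln 2 / 7.85 = 0.08830 hr⁻¹
Fraction remaining after one interval: e^(−kτ) = e^(−0.08830 × 9.50) = 0.4322
R = 1 / (1 − 0.4322) = 1 / 0.5678 ≈ 1.76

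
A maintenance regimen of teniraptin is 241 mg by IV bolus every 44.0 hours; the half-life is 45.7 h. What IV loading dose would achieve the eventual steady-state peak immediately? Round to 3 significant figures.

495 mg

k = ln 2 / 45.7 = 0.01517 h⁻¹
Accumulation ratio R = 1 / (1 − e^(−kτ)) = 1 / (1 − e^(−0.01517×44.0)) = 1 / (1 − 0.5131) = 2.054
Loading dose = maintenance dose × R = 241 × 2.054 ≈ 495 mg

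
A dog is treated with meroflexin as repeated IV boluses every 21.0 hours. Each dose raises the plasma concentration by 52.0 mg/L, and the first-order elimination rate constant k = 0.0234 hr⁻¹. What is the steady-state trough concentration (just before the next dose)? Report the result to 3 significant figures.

81.9 mg/L

Fraction remaining after one interval: e^(−kτ) = e^(−0.02340 × 21.0) = 0.6118
R = 1 / (1 − 0.6118) = 2.576
Css,max = 52.0 × 2.576 = 133.9 mg/L
Css,min = Css,max × e^(−kτ) = 133.9 × 0.6118 ≈ 81.9 mg/L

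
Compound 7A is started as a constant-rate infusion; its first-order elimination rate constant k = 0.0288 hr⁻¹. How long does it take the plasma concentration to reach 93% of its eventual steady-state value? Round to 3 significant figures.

92.3 hours

f = 1 − e^(−kt)  ⇒  t = −ln(1 − f) / k
t = −ln(1 − 0.93) / 0.02880 = 2.659 / 0.02880 ≈ 92.3 hours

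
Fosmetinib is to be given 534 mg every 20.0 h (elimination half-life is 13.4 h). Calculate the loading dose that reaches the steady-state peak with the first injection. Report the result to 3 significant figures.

k = ln 2 / 13.4 = 0.05173 h⁻¹
Accumulation ratio R = 1 / (1 − e^(−kτ)) = 1 / (1 − e^(−0.05173×20.0)) = 1 / (1 − 0.3554) = 1.551
Loading dose = maintenance dose × R = 534 × 1.551 ≈ 828 mg

828 mg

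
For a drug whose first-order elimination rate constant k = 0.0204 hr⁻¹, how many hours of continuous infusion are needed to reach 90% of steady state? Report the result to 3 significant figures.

113 hours

f = 1 − e^(−kt)  ⇒  t = −ln(1 − f) / k
t = −ln(1 − 0.9) / 0.02040 = 2.303 / 0.02040 ≈ 113 hours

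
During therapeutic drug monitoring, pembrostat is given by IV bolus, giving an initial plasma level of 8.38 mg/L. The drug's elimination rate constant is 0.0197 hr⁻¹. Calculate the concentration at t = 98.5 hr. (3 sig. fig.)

1.20 mg/L

C(t) = C₀ e^(−kt) = 8.38 × e^(−0.01970 × 98.5) = 8.38 × e^(−1.940) = 8.38 × 0.1436 ≈ 1.20 mg/L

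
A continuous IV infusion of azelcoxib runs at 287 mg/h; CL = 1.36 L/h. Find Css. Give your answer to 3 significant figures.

Css = infusion rate / CL = 287 / 1.36 ≈ 211 µg/mL

211 µg/mL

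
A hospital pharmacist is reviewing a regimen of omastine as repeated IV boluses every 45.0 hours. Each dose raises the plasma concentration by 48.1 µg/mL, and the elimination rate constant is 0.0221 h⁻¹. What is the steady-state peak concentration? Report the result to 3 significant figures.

76.3 µg/mL

Fraction remaining after one interval: e^(−kτ) = e^(−0.02210 × 45.0) = 0.3699
R = 1 / (1 − 0.3699) = 1.587
Css,max = 48.1 × 1.587 ≈ 76.3 µg/mL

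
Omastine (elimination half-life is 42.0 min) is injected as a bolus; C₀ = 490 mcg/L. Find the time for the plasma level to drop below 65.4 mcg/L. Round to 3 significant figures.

122 minutes

k = ln 2 / 42.0 = 0.01650 min⁻¹
C(t) = C₀ e^(−kt)  ⇒  t = ln(C₀/C) / k
t = ln(490/65.4) / 0.01650 = 2.014 / 0.01650 ≈ 122 minutes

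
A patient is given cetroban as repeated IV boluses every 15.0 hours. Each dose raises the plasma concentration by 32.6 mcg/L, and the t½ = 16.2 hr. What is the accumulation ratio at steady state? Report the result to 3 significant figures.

2.11

k = ln 2 / 16.2 = 0.04279 hr⁻¹
Fraction remaining after one interval: e^(−kτ) = e^(−0.04279 × 15.0) = 0.5263
R = 1 / (1 − 0.5263) = 1 / 0.4737 ≈ 2.11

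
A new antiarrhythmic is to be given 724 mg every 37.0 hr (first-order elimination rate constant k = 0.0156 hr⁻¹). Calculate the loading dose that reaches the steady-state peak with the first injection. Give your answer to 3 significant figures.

1650 mg

Accumulation ratio R = 1 / (1 − e^(−kτ)) = 1 / (1 − e^(−0.01560×37.0)) = 1 / (1 − 0.5615) = 2.280
Loading dose = maintenance dose × R = 724 × 2.280 ≈ 1650 mg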